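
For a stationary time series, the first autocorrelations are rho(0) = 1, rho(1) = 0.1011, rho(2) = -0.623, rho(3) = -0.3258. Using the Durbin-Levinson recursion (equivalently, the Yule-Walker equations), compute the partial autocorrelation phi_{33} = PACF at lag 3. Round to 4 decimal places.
\phi_{33} = -0.2700

The PACF at lag k is phi_{kk}, the last component of the solution
to the Yule-Walker system G_k phi = r_k where
  (G_k)_{ij} = rho(|i - j|), (r_k)_i = rho(i), i,j = 1..k.
Equivalently, Durbin-Levinson gives phi_{kk} iteratively:
  phi_{11} = rho(1)
  phi_{kk} = [rho(k) - sum_{j=1..k-1} phi_{k-1,j} rho(k-j)]
            / [1 - sum_{j=1..k-1} phi_{k-1,j} rho(j)],
  phi_{k,j} = phi_{k-1,j} - phi_{kk} phi_{k-1,k-j},  j = 1..k-1.
Step k = 1:
  phi_11 = rho(1) = 0.1011.
Step k = 2:
  phi_22 = [rho(2) - phi_11 rho(1)] / [1 - phi_11 rho(1)] = [-0.623 - (0.1011)(0.1011)] / [1 - (0.1011)(0.1011)]
         = -0.63322121 / 0.98977879 = -0.63976.
  Update: phi_21 = phi_11 - phi_22 phi_11 = 0.1011 - (-0.63976)(0.1011) = 0.16578.
Step k = 3:
  phi_33 = [rho(3) - phi_21 rho(2) - phi_22 rho(1)] / [1 - phi_21 rho(1) - phi_22 rho(2)]
    numerator   = -0.3258 - (0.16578)(-0.623) - (-0.63976)(0.1011) = -0.15783943
    denominator = 1 - (0.16578)(0.1011) - (-0.63976)(-0.623) = 0.58466898
  phi_33 = -0.15783943 / 0.58466898 = -0.27.
Therefore phi_{33} = -0.2700.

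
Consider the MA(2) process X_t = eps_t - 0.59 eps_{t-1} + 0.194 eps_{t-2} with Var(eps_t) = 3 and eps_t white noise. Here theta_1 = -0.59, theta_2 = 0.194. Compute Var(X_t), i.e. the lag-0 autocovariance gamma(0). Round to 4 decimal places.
\gamma(0) = 4.1572

For an MA(q) process X_t = eps_t + sum_i theta_i eps_{t-i} with
Var(eps_t) = sigma^2, the variance is
  gamma(0) = sigma^2 * (1 + sum_i theta_i^2).
  sum_i theta_i^2 = (-0.59)^2 + (0.194)^2 = 0.3481 + 0.037636 = 0.385736.
  gamma(0) = 3 * (1 + 0.385736) = 3 * 1.385736 = 4.157208, which rounds to 4.1572.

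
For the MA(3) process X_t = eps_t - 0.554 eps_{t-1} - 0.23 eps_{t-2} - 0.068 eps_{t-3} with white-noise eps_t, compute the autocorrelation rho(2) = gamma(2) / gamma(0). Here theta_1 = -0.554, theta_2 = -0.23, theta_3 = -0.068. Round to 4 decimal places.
\rho(2) = -0.1410

For an MA(q) process with theta_0 = 1, the autocovariance is
  gamma(k) = sigma^2 * sum_{i=0..q-k} theta_i * theta_{i+k},
and rho(k) = gamma(k) / gamma(0). Sigma^2 cancels.
  numerator   = (1)*(-0.23) + (-0.554)*(-0.068) = -0.192328.
  denominator = (1)^2 + (-0.554)^2 + (-0.23)^2 + (-0.068)^2 = 1.36444.
  rho(2) = -0.192328 / 1.36444 = -0.1410.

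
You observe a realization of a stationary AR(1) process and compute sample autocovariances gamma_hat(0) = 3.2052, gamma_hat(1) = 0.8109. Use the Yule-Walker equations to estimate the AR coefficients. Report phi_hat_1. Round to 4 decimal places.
\hat\phi_{1} = 0.2530

The Yule-Walker equations for an AR(p) process read, in matrix form,
  Gamma_p phi = r_p,   with   (Gamma_p)_{ij} = gamma(|i - j|),
                       (r_p)_i = gamma(i),   i,j = 1..p.
Substitute the sample gammas (Toeplitz matrix and right-hand side of size 1):
  Gamma_p = [[3.2052]]
  r_p     = [0.8109]
With p = 1 this is the single equation gamma(0) phi_1 = gamma(1):
  phi_hat_1 = gamma(1) / gamma(0) = 0.8109 / 3.2052 = 0.2530.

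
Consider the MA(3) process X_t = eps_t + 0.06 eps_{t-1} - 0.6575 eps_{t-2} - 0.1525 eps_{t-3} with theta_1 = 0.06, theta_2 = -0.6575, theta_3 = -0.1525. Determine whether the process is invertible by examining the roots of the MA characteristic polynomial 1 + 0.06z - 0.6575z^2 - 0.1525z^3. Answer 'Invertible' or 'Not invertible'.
\text{Invertible}

The MA(q) characteristic polynomial is P(z) = 1 + 0.06z - 0.6575z^2 - 0.1525z^3.
Invertibility requires all roots to lie outside the unit circle, i.e. |z| > 1 for every root.
Degree 3: look for a simple real root z0 first, then factor out (1 - z/z0) and solve the remaining quadratic.
Testing z0 = -4: P(-4) = 1 + (0.06)(-4) + (-0.6575)(-4)^2 + (-0.1525)(-4)^3
  = 1 + (-0.24) + (-10.52) + (9.76) = 0.  So z_0 = -4 is a root, |z_0| = 4.
Divide out the factor (1 + 0.25 z) = (1 - z/z0) (since 1/z0 = -0.25):
  P(z) = (1 + 0.25 z)(1 + (-0.19) z + (-0.61) z^2)
  [check: z-coef -0.19 - (-0.25) = 0.06; z^2-coef -0.61 - (-0.25)(-0.19) = -0.6575; z^3-coef -(-0.25)(-0.61) = -0.1525.]
Remaining roots from the quadratic factor 1 + (-0.19) z + (-0.61) z^2:
  Set 1 + (-0.19) z + (-0.61) z^2 = 0, i.e. a z^2 + b z + c = 0 with a = -0.61, b = -0.19, c = 1.
  Discriminant D = b^2 - 4ac = (-0.19)^2 - 4*(-0.61)*1 = 0.0361 - (-2.44) = 2.4761.
  D >= 0, so the roots are real: z = (-b +/- sqrt(D)) / (2a) = (0.19 +/- 1.573563) / (-1.22).
    z_1 = (0.19 + 1.573563) / (-1.22) = -1.4455,   |z_1| = 1.4455.
    z_2 = (0.19 - 1.573563) / (-1.22) = 1.1341,   |z_2| = 1.1341.
Moduli of all roots: 4.0000, 1.4455, 1.1341.
All moduli strictly greater than 1? Yes.
Verdict: Invertible.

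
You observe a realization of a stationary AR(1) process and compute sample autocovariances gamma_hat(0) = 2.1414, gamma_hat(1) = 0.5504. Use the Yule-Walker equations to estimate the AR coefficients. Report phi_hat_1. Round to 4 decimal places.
\hat\phi_{1} = 0.2570

The Yule-Walker equations for an AR(p) process read, in matrix form,
  Gamma_p phi = r_p,   with   (Gamma_p)_{ij} = gamma(|i - j|),
                       (r_p)_i = gamma(i),   i,j = 1..p.
Substitute the sample gammas (Toeplitz matrix and right-hand side of size 1):
  Gamma_p = [[2.1414]]
  r_p     = [0.5504]
With p = 1 this is the single equation gamma(0) phi_1 = gamma(1):
  phi_hat_1 = gamma(1) / gamma(0) = 0.5504 / 2.1414 = 0.2570.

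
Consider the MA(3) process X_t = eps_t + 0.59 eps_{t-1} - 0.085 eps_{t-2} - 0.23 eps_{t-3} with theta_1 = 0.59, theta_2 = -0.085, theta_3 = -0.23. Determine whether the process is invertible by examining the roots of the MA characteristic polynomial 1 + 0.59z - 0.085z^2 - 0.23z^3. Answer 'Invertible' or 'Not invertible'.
\text{Invertible}

The MA(q) characteristic polynomial is P(z) = 1 + 0.59z - 0.085z^2 - 0.23z^3.
Invertibility requires all roots to lie outside the unit circle, i.e. |z| > 1 for every root.
Degree 3: look for a simple real root z0 first, then factor out (1 - z/z0) and solve the remaining quadratic.
Testing z0 = 2: P(2) = 1 + (0.59)(2) + (-0.085)(2)^2 + (-0.23)(2)^3
  = 1 + (1.18) + (-0.34) + (-1.84) = 0.  So z_0 = 2 is a root, |z_0| = 2.
Divide out the factor (1 - 0.5 z) = (1 - z/z0) (since 1/z0 = 0.5):
  P(z) = (1 - 0.5 z)(1 + (1.09) z + (0.46) z^2)
  [check: z-coef 1.09 - (0.5) = 0.59; z^2-coef 0.46 - (0.5)(1.09) = -0.085; z^3-coef -(0.5)(0.46) = -0.23.]
Remaining roots from the quadratic factor 1 + (1.09) z + (0.46) z^2:
  Set 1 + (1.09) z + (0.46) z^2 = 0, i.e. a z^2 + b z + c = 0 with a = 0.46, b = 1.09, c = 1.
  Discriminant D = b^2 - 4ac = (1.09)^2 - 4*(0.46)*1 = 1.1881 - (1.84) = -0.6519.
  D < 0, so the roots are the complex-conjugate pair z = (-b +/- i sqrt(-D)) / (2a) = -1.1848 +/- 0.8776i.
  For a conjugate pair |z|^2 = z * conj(z) = (product of roots) = c/a = 1/(0.46) = 2.173913, so |z| = sqrt(2.173913) = 1.4744 for both roots.
Moduli of all roots: 2.0000, 1.4744, 1.4744.
All moduli strictly greater than 1? Yes.
Verdict: Invertible.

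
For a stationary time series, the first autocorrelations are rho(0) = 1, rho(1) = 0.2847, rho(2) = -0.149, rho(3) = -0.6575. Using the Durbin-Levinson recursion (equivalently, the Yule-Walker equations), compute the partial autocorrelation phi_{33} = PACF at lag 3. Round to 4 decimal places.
\phi_{33} = -0.6190

The PACF at lag k is phi_{kk}, the last component of the solution
to the Yule-Walker system G_k phi = r_k where
  (G_k)_{ij} = rho(|i - j|), (r_k)_i = rho(i), i,j = 1..k.
Equivalently, Durbin-Levinson gives phi_{kk} iteratively:
  phi_{11} = rho(1)
  phi_{kk} = [rho(k) - sum_{j=1..k-1} phi_{k-1,j} rho(k-j)]
            / [1 - sum_{j=1..k-1} phi_{k-1,j} rho(j)],
  phi_{k,j} = phi_{k-1,j} - phi_{kk} phi_{k-1,k-j},  j = 1..k-1.
Step k = 1:
  phi_11 = rho(1) = 0.2847.
Step k = 2:
  phi_22 = [rho(2) - phi_11 rho(1)] / [1 - phi_11 rho(1)] = [-0.149 - (0.2847)(0.2847)] / [1 - (0.2847)(0.2847)]
         = -0.23005409 / 0.91894591 = -0.250346.
  Update: phi_21 = phi_11 - phi_22 phi_11 = 0.2847 - (-0.250346)(0.2847) = 0.355973.
Step k = 3:
  phi_33 = [rho(3) - phi_21 rho(2) - phi_22 rho(1)] / [1 - phi_21 rho(1) - phi_22 rho(2)]
    numerator   = -0.6575 - (0.355973)(-0.149) - (-0.250346)(0.2847) = -0.53318656
    denominator = 1 - (0.355973)(0.2847) - (-0.250346)(-0.149) = 0.86135287
  phi_33 = -0.53318656 / 0.86135287 = -0.619.
Therefore phi_{33} = -0.6190.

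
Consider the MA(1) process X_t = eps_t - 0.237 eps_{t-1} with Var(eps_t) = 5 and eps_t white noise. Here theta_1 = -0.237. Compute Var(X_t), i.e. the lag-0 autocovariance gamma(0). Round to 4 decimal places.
\gamma(0) = 5.2808

For an MA(q) process X_t = eps_t + sum_i theta_i eps_{t-i} with
Var(eps_t) = sigma^2, the variance is
  gamma(0) = sigma^2 * (1 + sum_i theta_i^2).
  sum_i theta_i^2 = (-0.237)^2 = 0.056169.
  gamma(0) = 5 * (1 + 0.056169) = 5 * 1.056169 = 5.280845, which rounds to 5.2808.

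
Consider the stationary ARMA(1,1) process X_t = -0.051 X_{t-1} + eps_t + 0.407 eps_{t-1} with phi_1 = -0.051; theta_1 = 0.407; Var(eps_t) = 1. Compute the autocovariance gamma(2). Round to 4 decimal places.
\gamma(2) = -0.0178

Multiply the model equation by X_{t-k} and take expectations. With theta_0 = psi_0 = 1 and psi_j the MA(infinity) weights, this gives
  gamma(k) - sum_i phi_i gamma(k-i) = c_k,
  c_k = sigma^2 * sum_{j=k..q} theta_j psi_{j-k}   (c_k = 0 for k > q),
using gamma(-m) = gamma(m).
psi-weights needed (psi_j = theta_j + sum_i phi_i psi_{j-i}):
  psi_1 = theta_1 + phi_1 = 0.407 + (-0.051) = 0.356
Right-hand sides:
  c_0 = sigma^2 (1 + theta_1 psi_1) = 1 * (1 + (0.407)(0.356)) = 1 * 1.144892 = 1.144892
  c_1 = sigma^2 theta_1 = 1 * (0.407) = 0.407
  c_2 = 0
Equations for k = 0 and k = 1 (AR order 1):
  gamma(0) = phi_1 gamma(1) + c_0
  gamma(1) = phi_1 gamma(0) + c_1
Substituting the second into the first: gamma(0) (1 - phi_1^2) = c_0 + phi_1 c_1, so
  gamma(0) = (c_0 + phi_1 c_1) / (1 - phi_1^2) = (1.144892 + (-0.051)(0.407)) / (1 - (-0.051)^2) = 1.124135 / 0.997399 = 1.127066.
  gamma(1) = phi_1 gamma(0) + c_1 = (-0.051)(1.127066) + (0.407) = 0.34952.
For k = 2 (> q): gamma(2) = phi_1 gamma(1) = (-0.051)(0.34952) = -0.017826.
Therefore gamma(2) = -0.0178 (to 4 decimal places).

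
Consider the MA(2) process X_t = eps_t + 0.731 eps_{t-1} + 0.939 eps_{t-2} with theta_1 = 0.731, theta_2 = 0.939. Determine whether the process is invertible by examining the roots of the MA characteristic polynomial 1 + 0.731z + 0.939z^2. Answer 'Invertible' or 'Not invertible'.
\text{Invertible}

The MA(q) characteristic polynomial is P(z) = 1 + 0.731z + 0.939z^2.
Invertibility requires all roots to lie outside the unit circle, i.e. |z| > 1 for every root.
Set 1 + (0.731) z + (0.939) z^2 = 0, i.e. a z^2 + b z + c = 0 with a = 0.939, b = 0.731, c = 1.
Discriminant D = b^2 - 4ac = (0.731)^2 - 4*(0.939)*1 = 0.534361 - (3.756) = -3.221639.
D < 0, so the roots are the complex-conjugate pair z = (-b +/- i sqrt(-D)) / (2a) = -0.3892 +/- 0.9557i.
For a conjugate pair |z|^2 = z * conj(z) = (product of roots) = c/a = 1/(0.939) = 1.064963, so |z| = sqrt(1.064963) = 1.032 for both roots.
Moduli of all roots: 1.0320, 1.0320.
All moduli strictly greater than 1? Yes.
Verdict: Invertible.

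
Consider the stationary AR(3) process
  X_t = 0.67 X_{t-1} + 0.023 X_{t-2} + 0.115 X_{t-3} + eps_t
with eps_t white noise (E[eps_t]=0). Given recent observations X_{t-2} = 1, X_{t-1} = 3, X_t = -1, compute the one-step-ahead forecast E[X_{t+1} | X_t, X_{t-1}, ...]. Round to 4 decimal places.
E[X_{t+1} \mid \mathcal F_t] = -0.4860

For an AR(p) model X_t = c + sum_i phi_i X_{t-i} + eps_t, the
one-step-ahead conditional mean is
  E[X_{t+1} | X_t, ...] = c + sum_i phi_i X_{t+1-i}.
Substitute known values:
  E[X_{t+1} | ...] = (0.67) * (-1) + (0.023) * (3) + (0.115) * (1)
                   = -0.4860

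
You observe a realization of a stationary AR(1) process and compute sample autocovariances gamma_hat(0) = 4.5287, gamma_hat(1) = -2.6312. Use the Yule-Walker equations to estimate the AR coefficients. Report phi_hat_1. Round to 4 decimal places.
\hat\phi_{1} = -0.5810

The Yule-Walker equations for an AR(p) process read, in matrix form,
  Gamma_p phi = r_p,   with   (Gamma_p)_{ij} = gamma(|i - j|),
                       (r_p)_i = gamma(i),   i,j = 1..p.
Substitute the sample gammas (Toeplitz matrix and right-hand side of size 1):
  Gamma_p = [[4.5287]]
  r_p     = [-2.6312]
With p = 1 this is the single equation gamma(0) phi_1 = gamma(1):
  phi_hat_1 = gamma(1) / gamma(0) = -2.6312 / 4.5287 = -0.5810.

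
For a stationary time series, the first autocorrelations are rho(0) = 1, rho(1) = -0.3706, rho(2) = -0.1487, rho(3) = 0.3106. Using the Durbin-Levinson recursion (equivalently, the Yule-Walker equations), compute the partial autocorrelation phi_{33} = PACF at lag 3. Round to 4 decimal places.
\phi_{33} = 0.1489

The PACF at lag k is phi_{kk}, the last component of the solution
to the Yule-Walker system G_k phi = r_k where
  (G_k)_{ij} = rho(|i - j|), (r_k)_i = rho(i), i,j = 1..k.
Equivalently, Durbin-Levinson gives phi_{kk} iteratively:
  phi_{11} = rho(1)
  phi_{kk} = [rho(k) - sum_{j=1..k-1} phi_{k-1,j} rho(k-j)]
            / [1 - sum_{j=1..k-1} phi_{k-1,j} rho(j)],
  phi_{k,j} = phi_{k-1,j} - phi_{kk} phi_{k-1,k-j},  j = 1..k-1.
Step k = 1:
  phi_11 = rho(1) = -0.3706.
Step k = 2:
  phi_22 = [rho(2) - phi_11 rho(1)] / [1 - phi_11 rho(1)] = [-0.1487 - (-0.3706)(-0.3706)] / [1 - (-0.3706)(-0.3706)]
         = -0.28604436 / 0.86265564 = -0.331586.
  Update: phi_21 = phi_11 - phi_22 phi_11 = -0.3706 - (-0.331586)(-0.3706) = -0.493486.
Step k = 3:
  phi_33 = [rho(3) - phi_21 rho(2) - phi_22 rho(1)] / [1 - phi_21 rho(1) - phi_22 rho(2)]
    numerator   = 0.3106 - (-0.493486)(-0.1487) - (-0.331586)(-0.3706) = 0.11433298
    denominator = 1 - (-0.493486)(-0.3706) - (-0.331586)(-0.1487) = 0.76780739
  phi_33 = 0.11433298 / 0.76780739 = 0.1489.
Therefore phi_{33} = 0.1489.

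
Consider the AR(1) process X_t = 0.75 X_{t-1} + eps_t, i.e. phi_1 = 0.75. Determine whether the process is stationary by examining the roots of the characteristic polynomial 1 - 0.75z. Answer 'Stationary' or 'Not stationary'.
\text{Stationary}

The AR(p) characteristic polynomial is P(z) = 1 - 0.75z.
Stationarity requires all roots to lie outside the unit circle, i.e. |z| > 1 for every root.
This is linear in z: 1 + (-0.75) z = 0  =>  z = -1/(-0.75) = 1.333333,  |z| = 1.333333.
Moduli of all roots: 1.3333.
All moduli strictly greater than 1? Yes.
Verdict: Stationary.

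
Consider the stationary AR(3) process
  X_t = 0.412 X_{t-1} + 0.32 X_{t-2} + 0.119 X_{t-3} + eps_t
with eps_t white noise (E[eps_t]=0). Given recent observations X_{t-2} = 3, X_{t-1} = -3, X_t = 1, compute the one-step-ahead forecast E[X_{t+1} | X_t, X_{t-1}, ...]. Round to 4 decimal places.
E[X_{t+1} \mid \mathcal F_t] = -0.1910

For an AR(p) model X_t = c + sum_i phi_i X_{t-i} + eps_t, the
one-step-ahead conditional mean is
  E[X_{t+1} | X_t, ...] = c + sum_i phi_i X_{t+1-i}.
Substitute known values:
  E[X_{t+1} | ...] = (0.412) * (1) + (0.32) * (-3) + (0.119) * (3)
                   = -0.1910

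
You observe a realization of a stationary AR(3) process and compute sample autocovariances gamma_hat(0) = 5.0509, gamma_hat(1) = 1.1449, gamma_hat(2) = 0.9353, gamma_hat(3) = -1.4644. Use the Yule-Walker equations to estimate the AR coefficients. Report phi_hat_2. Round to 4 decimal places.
\hat\phi_{2} = 0.2160

The Yule-Walker equations for an AR(p) process read, in matrix form,
  Gamma_p phi = r_p,   with   (Gamma_p)_{ij} = gamma(|i - j|),
                       (r_p)_i = gamma(i),   i,j = 1..p.
Substitute the sample gammas (Toeplitz matrix and right-hand side of size 3):
  Gamma_p = [[5.0509, 1.1449, 0.9353], [1.1449, 5.0509, 1.1449], [0.9353, 1.1449, 5.0509]]
  r_p     = [1.1449, 0.9353, -1.4644]
Written out (R1..R3):
  (R1) 5.0509 phi_1 + 1.1449 phi_2 + 0.9353 phi_3 = 1.1449
  (R2) 1.1449 phi_1 + 5.0509 phi_2 + 1.1449 phi_3 = 0.9353
  (R3) 0.9353 phi_1 + 1.1449 phi_2 + 5.0509 phi_3 = -1.4644
Gaussian elimination:
  R2 <- R2 - (1.1449/5.0509) R1 = R2 - (0.226672) R1:  4.791383 phi_2 + 0.932893 phi_3 = 0.675783
  R3 <- R3 - (0.9353/5.0509) R1 = R3 - (0.185175) R1:  0.932893 phi_2 + 4.877706 phi_3 = -1.676407
  R3 <- R3 - (0.932893/4.791383) R2 = R3 - (0.194702) R2:  4.696069 phi_3 = -1.807983
Back-substitution:
  phi_hat_3 = -1.807983 / 4.696069 = -0.384999
  phi_hat_2 = (0.675783 - (0.932893)(-0.384999)) / 4.791383 = 0.216002
  phi_hat_1 = (1.1449 - (1.1449)(0.216002) - (0.9353)(-0.384999)) / 5.0509 = 0.249003
So phi_hat = [0.2490, 0.2160, -0.3850].
Therefore phi_hat_2 = 0.2160.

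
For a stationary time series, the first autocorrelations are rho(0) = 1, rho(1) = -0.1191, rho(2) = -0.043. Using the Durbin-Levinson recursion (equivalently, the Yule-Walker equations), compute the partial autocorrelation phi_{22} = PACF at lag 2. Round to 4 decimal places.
\phi_{22} = -0.0580

The PACF at lag k is phi_{kk}, the last component of the solution
to the Yule-Walker system G_k phi = r_k where
  (G_k)_{ij} = rho(|i - j|), (r_k)_i = rho(i), i,j = 1..k.
Equivalently, Durbin-Levinson gives phi_{kk} iteratively:
  phi_{11} = rho(1)
  phi_{kk} = [rho(k) - sum_{j=1..k-1} phi_{k-1,j} rho(k-j)]
            / [1 - sum_{j=1..k-1} phi_{k-1,j} rho(j)],
  phi_{k,j} = phi_{k-1,j} - phi_{kk} phi_{k-1,k-j},  j = 1..k-1.
Step k = 1:
  phi_11 = rho(1) = -0.1191.
Step k = 2:
  phi_22 = [rho(2) - phi_11 rho(1)] / [1 - phi_11 rho(1)] = [-0.043 - (-0.1191)(-0.1191)] / [1 - (-0.1191)(-0.1191)]
         = -0.05718481 / 0.98581519 = -0.058.
Therefore phi_{22} = -0.0580.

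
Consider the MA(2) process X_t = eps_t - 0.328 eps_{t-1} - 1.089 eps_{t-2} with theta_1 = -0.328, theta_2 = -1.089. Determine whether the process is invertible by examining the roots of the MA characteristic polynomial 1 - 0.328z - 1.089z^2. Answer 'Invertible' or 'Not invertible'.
\text{Not invertible}

The MA(q) characteristic polynomial is P(z) = 1 - 0.328z - 1.089z^2.
Invertibility requires all roots to lie outside the unit circle, i.e. |z| > 1 for every root.
Set 1 + (-0.328) z + (-1.089) z^2 = 0, i.e. a z^2 + b z + c = 0 with a = -1.089, b = -0.328, c = 1.
Discriminant D = b^2 - 4ac = (-0.328)^2 - 4*(-1.089)*1 = 0.107584 - (-4.356) = 4.463584.
D >= 0, so the roots are real: z = (-b +/- sqrt(D)) / (2a) = (0.328 +/- 2.11272) / (-2.178).
  z_1 = (0.328 + 2.11272) / (-2.178) = -1.1206,   |z_1| = 1.1206.
  z_2 = (0.328 - 2.11272) / (-2.178) = 0.8194,   |z_2| = 0.8194.
Moduli of all roots: 1.1206, 0.8194.
All moduli strictly greater than 1? No.
Verdict: Not invertible.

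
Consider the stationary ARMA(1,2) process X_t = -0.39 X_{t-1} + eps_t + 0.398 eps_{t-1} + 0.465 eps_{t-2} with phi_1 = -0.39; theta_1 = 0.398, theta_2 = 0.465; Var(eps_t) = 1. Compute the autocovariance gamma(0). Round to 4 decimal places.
\gamma(0) = 1.2517

Multiply the model equation by X_{t-k} and take expectations. With theta_0 = psi_0 = 1 and psi_j the MA(infinity) weights, this gives
  gamma(k) - sum_i phi_i gamma(k-i) = c_k,
  c_k = sigma^2 * sum_{j=k..q} theta_j psi_{j-k}   (c_k = 0 for k > q),
using gamma(-m) = gamma(m).
psi-weights needed (psi_j = theta_j + sum_i phi_i psi_{j-i}):
  psi_1 = theta_1 + phi_1 = 0.398 + (-0.39) = 0.008
  psi_2 = theta_2 + phi_1 psi_1 = 0.465 + (-0.39)(0.008) = 0.46188
Right-hand sides:
  c_0 = sigma^2 (1 + theta_1 psi_1 + theta_2 psi_2) = 1 * (1 + (0.398)(0.008) + (0.465)(0.46188)) = 1 * 1.217958 = 1.217958
  c_1 = sigma^2 (theta_1 + theta_2 psi_1) = 1 * (0.398 + (0.465)(0.008)) = 0.40172
  c_2 = sigma^2 theta_2 = 1 * (0.465) = 0.465
Equations for k = 0 and k = 1 (AR order 1):
  gamma(0) = phi_1 gamma(1) + c_0
  gamma(1) = phi_1 gamma(0) + c_1
Substituting the second into the first: gamma(0) (1 - phi_1^2) = c_0 + phi_1 c_1, so
  gamma(0) = (c_0 + phi_1 c_1) / (1 - phi_1^2) = (1.217958 + (-0.39)(0.40172)) / (1 - (-0.39)^2) = 1.061287 / 0.8479 = 1.251666.
Therefore gamma(0) = 1.2517 (to 4 decimal places).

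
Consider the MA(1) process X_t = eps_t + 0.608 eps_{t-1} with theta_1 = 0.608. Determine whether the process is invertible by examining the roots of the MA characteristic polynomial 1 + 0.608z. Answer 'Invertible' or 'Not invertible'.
\text{Invertible}

The MA(q) characteristic polynomial is P(z) = 1 + 0.608z.
Invertibility requires all roots to lie outside the unit circle, i.e. |z| > 1 for every root.
This is linear in z: 1 + (0.608) z = 0  =>  z = -1/(0.608) = -1.644737,  |z| = 1.644737.
Moduli of all roots: 1.6447.
All moduli strictly greater than 1? Yes.
Verdict: Invertible.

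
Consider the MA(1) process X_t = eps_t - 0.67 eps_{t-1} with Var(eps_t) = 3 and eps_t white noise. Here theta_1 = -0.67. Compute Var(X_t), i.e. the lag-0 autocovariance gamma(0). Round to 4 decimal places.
\gamma(0) = 4.3467

For an MA(q) process X_t = eps_t + sum_i theta_i eps_{t-i} with
Var(eps_t) = sigma^2, the variance is
  gamma(0) = sigma^2 * (1 + sum_i theta_i^2).
  sum_i theta_i^2 = (-0.67)^2 = 0.4489.
  gamma(0) = 3 * (1 + 0.4489) = 3 * 1.4489 = 4.3467.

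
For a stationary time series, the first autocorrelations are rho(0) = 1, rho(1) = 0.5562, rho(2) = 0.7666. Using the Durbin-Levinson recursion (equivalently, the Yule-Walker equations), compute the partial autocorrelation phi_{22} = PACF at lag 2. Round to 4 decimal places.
\phi_{22} = 0.6621

The PACF at lag k is phi_{kk}, the last component of the solution
to the Yule-Walker system G_k phi = r_k where
  (G_k)_{ij} = rho(|i - j|), (r_k)_i = rho(i), i,j = 1..k.
Equivalently, Durbin-Levinson gives phi_{kk} iteratively:
  phi_{11} = rho(1)
  phi_{kk} = [rho(k) - sum_{j=1..k-1} phi_{k-1,j} rho(k-j)]
            / [1 - sum_{j=1..k-1} phi_{k-1,j} rho(j)],
  phi_{k,j} = phi_{k-1,j} - phi_{kk} phi_{k-1,k-j},  j = 1..k-1.
Step k = 1:
  phi_11 = rho(1) = 0.5562.
Step k = 2:
  phi_22 = [rho(2) - phi_11 rho(1)] / [1 - phi_11 rho(1)] = [0.7666 - (0.5562)(0.5562)] / [1 - (0.5562)(0.5562)]
         = 0.45724156 / 0.69064156 = 0.6621.
Therefore phi_{22} = 0.6621.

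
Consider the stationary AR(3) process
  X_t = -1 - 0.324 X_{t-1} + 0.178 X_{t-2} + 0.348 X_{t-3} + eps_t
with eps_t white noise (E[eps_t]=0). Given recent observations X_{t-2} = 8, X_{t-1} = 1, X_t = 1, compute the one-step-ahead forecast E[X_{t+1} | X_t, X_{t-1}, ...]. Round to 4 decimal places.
E[X_{t+1} \mid \mathcal F_t] = 1.6380

For an AR(p) model X_t = c + sum_i phi_i X_{t-i} + eps_t, the
one-step-ahead conditional mean is
  E[X_{t+1} | X_t, ...] = c + sum_i phi_i X_{t+1-i}.
Substitute known values:
  E[X_{t+1} | ...] = -1 + (-0.324) * (1) + (0.178) * (1) + (0.348) * (8)
                   = 1.6380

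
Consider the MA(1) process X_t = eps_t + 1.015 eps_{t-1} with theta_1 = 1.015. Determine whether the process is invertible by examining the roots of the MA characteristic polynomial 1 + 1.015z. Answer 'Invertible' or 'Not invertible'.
\text{Not invertible}

The MA(q) characteristic polynomial is P(z) = 1 + 1.015z.
Invertibility requires all roots to lie outside the unit circle, i.e. |z| > 1 for every root.
This is linear in z: 1 + (1.015) z = 0  =>  z = -1/(1.015) = -0.985222,  |z| = 0.985222.
Moduli of all roots: 0.9852.
All moduli strictly greater than 1? No.
Verdict: Not invertible.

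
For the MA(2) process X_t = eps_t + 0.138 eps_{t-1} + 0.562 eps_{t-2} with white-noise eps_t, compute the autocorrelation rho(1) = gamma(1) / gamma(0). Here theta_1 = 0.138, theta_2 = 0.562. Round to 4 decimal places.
\rho(1) = 0.1615

For an MA(q) process with theta_0 = 1, the autocovariance is
  gamma(k) = sigma^2 * sum_{i=0..q-k} theta_i * theta_{i+k},
and rho(k) = gamma(k) / gamma(0). Sigma^2 cancels.
  numerator   = (1)*(0.138) + (0.138)*(0.562) = 0.215556.
  denominator = (1)^2 + (0.138)^2 + (0.562)^2 = 1.334888.
  rho(1) = 0.215556 / 1.334888 = 0.1615.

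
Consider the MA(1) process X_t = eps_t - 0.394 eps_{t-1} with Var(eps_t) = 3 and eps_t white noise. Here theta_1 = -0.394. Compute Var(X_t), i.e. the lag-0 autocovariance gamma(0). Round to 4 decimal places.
\gamma(0) = 3.4657

For an MA(q) process X_t = eps_t + sum_i theta_i eps_{t-i} with
Var(eps_t) = sigma^2, the variance is
  gamma(0) = sigma^2 * (1 + sum_i theta_i^2).
  sum_i theta_i^2 = (-0.394)^2 = 0.155236.
  gamma(0) = 3 * (1 + 0.155236) = 3 * 1.155236 = 3.465708, which rounds to 3.4657.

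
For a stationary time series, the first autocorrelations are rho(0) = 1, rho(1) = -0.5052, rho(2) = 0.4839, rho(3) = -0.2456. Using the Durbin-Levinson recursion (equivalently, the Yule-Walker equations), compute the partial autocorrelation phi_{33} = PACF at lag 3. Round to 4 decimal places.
\phi_{33} = 0.1170

The PACF at lag k is phi_{kk}, the last component of the solution
to the Yule-Walker system G_k phi = r_k where
  (G_k)_{ij} = rho(|i - j|), (r_k)_i = rho(i), i,j = 1..k.
Equivalently, Durbin-Levinson gives phi_{kk} iteratively:
  phi_{11} = rho(1)
  phi_{kk} = [rho(k) - sum_{j=1..k-1} phi_{k-1,j} rho(k-j)]
            / [1 - sum_{j=1..k-1} phi_{k-1,j} rho(j)],
  phi_{k,j} = phi_{k-1,j} - phi_{kk} phi_{k-1,k-j},  j = 1..k-1.
Step k = 1:
  phi_11 = rho(1) = -0.5052.
Step k = 2:
  phi_22 = [rho(2) - phi_11 rho(1)] / [1 - phi_11 rho(1)] = [0.4839 - (-0.5052)(-0.5052)] / [1 - (-0.5052)(-0.5052)]
         = 0.22867296 / 0.74477296 = 0.307037.
  Update: phi_21 = phi_11 - phi_22 phi_11 = -0.5052 - (0.307037)(-0.5052) = -0.350085.
Step k = 3:
  phi_33 = [rho(3) - phi_21 rho(2) - phi_22 rho(1)] / [1 - phi_21 rho(1) - phi_22 rho(2)]
    numerator   = -0.2456 - (-0.350085)(0.4839) - (0.307037)(-0.5052) = 0.07892122
    denominator = 1 - (-0.350085)(-0.5052) - (0.307037)(0.4839) = 0.67456187
  phi_33 = 0.07892122 / 0.67456187 = 0.117.
Therefore phi_{33} = 0.1170.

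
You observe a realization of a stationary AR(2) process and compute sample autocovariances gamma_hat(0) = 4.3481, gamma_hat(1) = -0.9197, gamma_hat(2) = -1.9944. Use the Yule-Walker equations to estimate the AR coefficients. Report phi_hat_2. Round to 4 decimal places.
\hat\phi_{2} = -0.5270

The Yule-Walker equations for an AR(p) process read, in matrix form,
  Gamma_p phi = r_p,   with   (Gamma_p)_{ij} = gamma(|i - j|),
                       (r_p)_i = gamma(i),   i,j = 1..p.
Substitute the sample gammas (Toeplitz matrix and right-hand side of size 2):
  Gamma_p = [[4.3481, -0.9197], [-0.9197, 4.3481]]
  r_p     = [-0.9197, -1.9944]
Written out:
  4.3481 phi_1 - 0.9197 phi_2 = -0.9197
  -0.9197 phi_1 + 4.3481 phi_2 = -1.9944
Solve by Cramer's rule:
  det = gamma(0)^2 - gamma(1)^2 = (4.3481)^2 - (-0.9197)^2 = 18.90597361 - 0.84584809 = 18.06012552
  phi_hat_1 = [gamma(1) gamma(0) - gamma(1) gamma(2)] / det = [(-0.9197)(4.3481) - (-0.9197)(-1.9944)] / 18.06012552 = -5.83319725 / 18.06012552 = -0.323
  phi_hat_2 = [gamma(0) gamma(2) - gamma(1)^2] / det = [(4.3481)(-1.9944) - (-0.9197)^2] / 18.06012552 = -9.51769873 / 18.06012552 = -0.527
So phi_hat = [-0.3230, -0.5270].
Therefore phi_hat_2 = -0.5270.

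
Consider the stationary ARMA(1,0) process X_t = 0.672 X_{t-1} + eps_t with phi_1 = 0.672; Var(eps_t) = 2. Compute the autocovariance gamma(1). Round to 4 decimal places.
\gamma(1) = 2.4507

Multiply the model equation by X_{t-k} and take expectations. With theta_0 = psi_0 = 1 and psi_j the MA(infinity) weights, this gives
  gamma(k) - sum_i phi_i gamma(k-i) = c_k,
  c_k = sigma^2 * sum_{j=k..q} theta_j psi_{j-k}   (c_k = 0 for k > q),
using gamma(-m) = gamma(m).
Pure AR (q = 0): c_0 = sigma^2 = 2, c_k = 0 for k >= 1.
Equations for k = 0 and k = 1 (AR order 1):
  gamma(0) = phi_1 gamma(1) + c_0
  gamma(1) = phi_1 gamma(0) + c_1
Substituting the second into the first: gamma(0) (1 - phi_1^2) = c_0 + phi_1 c_1, so
  gamma(0) = c_0 / (1 - phi_1^2) = 2 / (1 - (0.672)^2) = 2 / 0.548416 = 3.646867.
  gamma(1) = phi_1 gamma(0) = (0.672)(3.646867) = 2.450694.
Therefore gamma(1) = 2.4507 (to 4 decimal places).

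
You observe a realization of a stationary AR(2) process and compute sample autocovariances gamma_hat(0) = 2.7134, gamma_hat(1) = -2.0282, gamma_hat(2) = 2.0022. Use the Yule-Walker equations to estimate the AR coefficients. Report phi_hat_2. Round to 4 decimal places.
\hat\phi_{2} = 0.4060

The Yule-Walker equations for an AR(p) process read, in matrix form,
  Gamma_p phi = r_p,   with   (Gamma_p)_{ij} = gamma(|i - j|),
                       (r_p)_i = gamma(i),   i,j = 1..p.
Substitute the sample gammas (Toeplitz matrix and right-hand side of size 2):
  Gamma_p = [[2.7134, -2.0282], [-2.0282, 2.7134]]
  r_p     = [-2.0282, 2.0022]
Written out:
  2.7134 phi_1 - 2.0282 phi_2 = -2.0282
  -2.0282 phi_1 + 2.7134 phi_2 = 2.0022
Solve by Cramer's rule:
  det = gamma(0)^2 - gamma(1)^2 = (2.7134)^2 - (-2.0282)^2 = 7.36253956 - 4.11359524 = 3.24894432
  phi_hat_1 = [gamma(1) gamma(0) - gamma(1) gamma(2)] / det = [(-2.0282)(2.7134) - (-2.0282)(2.0022)] / 3.24894432 = -1.44245584 / 3.24894432 = -0.444
  phi_hat_2 = [gamma(0) gamma(2) - gamma(1)^2] / det = [(2.7134)(2.0022) - (-2.0282)^2] / 3.24894432 = 1.31917424 / 3.24894432 = 0.406
So phi_hat = [-0.4440, 0.4060].
Therefore phi_hat_2 = 0.4060.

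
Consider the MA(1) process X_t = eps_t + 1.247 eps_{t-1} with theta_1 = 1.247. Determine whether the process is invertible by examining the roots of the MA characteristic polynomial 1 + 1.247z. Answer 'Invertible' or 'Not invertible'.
\text{Not invertible}

The MA(q) characteristic polynomial is P(z) = 1 + 1.247z.
Invertibility requires all roots to lie outside the unit circle, i.e. |z| > 1 for every root.
This is linear in z: 1 + (1.247) z = 0  =>  z = -1/(1.247) = -0.801925,  |z| = 0.801925.
Moduli of all roots: 0.8019.
All moduli strictly greater than 1? No.
Verdict: Not invertible.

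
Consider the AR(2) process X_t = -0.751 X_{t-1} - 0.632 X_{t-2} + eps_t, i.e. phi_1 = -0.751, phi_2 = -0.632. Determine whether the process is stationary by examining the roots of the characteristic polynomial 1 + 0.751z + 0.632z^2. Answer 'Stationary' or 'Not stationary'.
\text{Stationary}

The AR(p) characteristic polynomial is P(z) = 1 + 0.751z + 0.632z^2.
Stationarity requires all roots to lie outside the unit circle, i.e. |z| > 1 for every root.
Set 1 + (0.751) z + (0.632) z^2 = 0, i.e. a z^2 + b z + c = 0 with a = 0.632, b = 0.751, c = 1.
Discriminant D = b^2 - 4ac = (0.751)^2 - 4*(0.632)*1 = 0.564001 - (2.528) = -1.963999.
D < 0, so the roots are the complex-conjugate pair z = (-b +/- i sqrt(-D)) / (2a) = -0.5941 +/- 1.1087i.
For a conjugate pair |z|^2 = z * conj(z) = (product of roots) = c/a = 1/(0.632) = 1.582278, so |z| = sqrt(1.582278) = 1.2579 for both roots.
Moduli of all roots: 1.2579, 1.2579.
All moduli strictly greater than 1? Yes.
Verdict: Stationary.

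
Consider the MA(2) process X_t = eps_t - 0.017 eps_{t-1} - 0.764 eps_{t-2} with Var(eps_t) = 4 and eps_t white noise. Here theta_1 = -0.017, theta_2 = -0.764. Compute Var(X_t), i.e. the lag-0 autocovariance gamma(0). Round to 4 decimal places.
\gamma(0) = 6.3359

For an MA(q) process X_t = eps_t + sum_i theta_i eps_{t-i} with
Var(eps_t) = sigma^2, the variance is
  gamma(0) = sigma^2 * (1 + sum_i theta_i^2).
  sum_i theta_i^2 = (-0.017)^2 + (-0.764)^2 = 0.000289 + 0.583696 = 0.583985.
  gamma(0) = 4 * (1 + 0.583985) = 4 * 1.583985 = 6.33594, which rounds to 6.3359.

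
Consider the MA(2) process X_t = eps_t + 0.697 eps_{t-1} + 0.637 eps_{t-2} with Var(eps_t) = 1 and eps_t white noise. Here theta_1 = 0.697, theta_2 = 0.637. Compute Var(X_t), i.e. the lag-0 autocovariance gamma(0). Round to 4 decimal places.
\gamma(0) = 1.8916

For an MA(q) process X_t = eps_t + sum_i theta_i eps_{t-i} with
Var(eps_t) = sigma^2, the variance is
  gamma(0) = sigma^2 * (1 + sum_i theta_i^2).
  sum_i theta_i^2 = (0.697)^2 + (0.637)^2 = 0.485809 + 0.405769 = 0.891578.
  gamma(0) = 1 * (1 + 0.891578) = 1 * 1.891578 = 1.891578, which rounds to 1.8916.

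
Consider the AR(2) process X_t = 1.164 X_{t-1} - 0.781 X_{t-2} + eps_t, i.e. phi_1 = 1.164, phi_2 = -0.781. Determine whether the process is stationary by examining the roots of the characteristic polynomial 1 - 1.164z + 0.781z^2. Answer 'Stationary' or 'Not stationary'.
\text{Stationary}

The AR(p) characteristic polynomial is P(z) = 1 - 1.164z + 0.781z^2.
Stationarity requires all roots to lie outside the unit circle, i.e. |z| > 1 for every root.
Set 1 + (-1.164) z + (0.781) z^2 = 0, i.e. a z^2 + b z + c = 0 with a = 0.781, b = -1.164, c = 1.
Discriminant D = b^2 - 4ac = (-1.164)^2 - 4*(0.781)*1 = 1.354896 - (3.124) = -1.769104.
D < 0, so the roots are the complex-conjugate pair z = (-b +/- i sqrt(-D)) / (2a) = 0.7452 +/- 0.8515i.
For a conjugate pair |z|^2 = z * conj(z) = (product of roots) = c/a = 1/(0.781) = 1.28041, so |z| = sqrt(1.28041) = 1.1316 for both roots.
Moduli of all roots: 1.1316, 1.1316.
All moduli strictly greater than 1? Yes.
Verdict: Stationary.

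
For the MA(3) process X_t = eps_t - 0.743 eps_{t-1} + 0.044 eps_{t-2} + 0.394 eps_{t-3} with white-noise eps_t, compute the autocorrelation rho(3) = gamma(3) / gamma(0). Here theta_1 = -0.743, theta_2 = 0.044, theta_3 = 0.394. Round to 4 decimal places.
\rho(3) = 0.2305

For an MA(q) process with theta_0 = 1, the autocovariance is
  gamma(k) = sigma^2 * sum_{i=0..q-k} theta_i * theta_{i+k},
and rho(k) = gamma(k) / gamma(0). Sigma^2 cancels.
  numerator   = (1)*(0.394) = 0.394.
  denominator = (1)^2 + (-0.743)^2 + (0.044)^2 + (0.394)^2 = 1.709221.
  rho(3) = 0.394 / 1.709221 = 0.2305.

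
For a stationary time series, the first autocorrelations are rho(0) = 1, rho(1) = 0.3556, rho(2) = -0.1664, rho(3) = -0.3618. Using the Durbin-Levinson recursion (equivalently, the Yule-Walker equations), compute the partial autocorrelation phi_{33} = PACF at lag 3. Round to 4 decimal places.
\phi_{33} = -0.2110

The PACF at lag k is phi_{kk}, the last component of the solution
to the Yule-Walker system G_k phi = r_k where
  (G_k)_{ij} = rho(|i - j|), (r_k)_i = rho(i), i,j = 1..k.
Equivalently, Durbin-Levinson gives phi_{kk} iteratively:
  phi_{11} = rho(1)
  phi_{kk} = [rho(k) - sum_{j=1..k-1} phi_{k-1,j} rho(k-j)]
            / [1 - sum_{j=1..k-1} phi_{k-1,j} rho(j)],
  phi_{k,j} = phi_{k-1,j} - phi_{kk} phi_{k-1,k-j},  j = 1..k-1.
Step k = 1:
  phi_11 = rho(1) = 0.3556.
Step k = 2:
  phi_22 = [rho(2) - phi_11 rho(1)] / [1 - phi_11 rho(1)] = [-0.1664 - (0.3556)(0.3556)] / [1 - (0.3556)(0.3556)]
         = -0.29285136 / 0.87354864 = -0.335243.
  Update: phi_21 = phi_11 - phi_22 phi_11 = 0.3556 - (-0.335243)(0.3556) = 0.474813.
Step k = 3:
  phi_33 = [rho(3) - phi_21 rho(2) - phi_22 rho(1)] / [1 - phi_21 rho(1) - phi_22 rho(2)]
    numerator   = -0.3618 - (0.474813)(-0.1664) - (-0.335243)(0.3556) = -0.16357866
    denominator = 1 - (0.474813)(0.3556) - (-0.335243)(-0.1664) = 0.77537217
  phi_33 = -0.16357866 / 0.77537217 = -0.211.
Therefore phi_{33} = -0.2110.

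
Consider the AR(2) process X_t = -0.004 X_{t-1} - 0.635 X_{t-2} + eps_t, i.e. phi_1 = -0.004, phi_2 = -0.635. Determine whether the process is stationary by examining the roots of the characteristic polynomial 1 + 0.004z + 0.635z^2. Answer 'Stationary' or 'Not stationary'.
\text{Stationary}

The AR(p) characteristic polynomial is P(z) = 1 + 0.004z + 0.635z^2.
Stationarity requires all roots to lie outside the unit circle, i.e. |z| > 1 for every root.
Set 1 + (0.004) z + (0.635) z^2 = 0, i.e. a z^2 + b z + c = 0 with a = 0.635, b = 0.004, c = 1.
Discriminant D = b^2 - 4ac = (0.004)^2 - 4*(0.635)*1 = 0.000016 - (2.54) = -2.539984.
D < 0, so the roots are the complex-conjugate pair z = (-b +/- i sqrt(-D)) / (2a) = -0.0031 +/- 1.2549i.
For a conjugate pair |z|^2 = z * conj(z) = (product of roots) = c/a = 1/(0.635) = 1.574803, so |z| = sqrt(1.574803) = 1.2549 for both roots.
Moduli of all roots: 1.2549, 1.2549.
All moduli strictly greater than 1? Yes.
Verdict: Stationary.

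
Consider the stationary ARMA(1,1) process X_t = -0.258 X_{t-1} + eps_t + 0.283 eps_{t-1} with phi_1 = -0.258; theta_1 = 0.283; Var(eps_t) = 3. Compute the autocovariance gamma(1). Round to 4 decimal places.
\gamma(1) = 0.0745

Multiply the model equation by X_{t-k} and take expectations. With theta_0 = psi_0 = 1 and psi_j the MA(infinity) weights, this gives
  gamma(k) - sum_i phi_i gamma(k-i) = c_k,
  c_k = sigma^2 * sum_{j=k..q} theta_j psi_{j-k}   (c_k = 0 for k > q),
using gamma(-m) = gamma(m).
psi-weights needed (psi_j = theta_j + sum_i phi_i psi_{j-i}):
  psi_1 = theta_1 + phi_1 = 0.283 + (-0.258) = 0.025
Right-hand sides:
  c_0 = sigma^2 (1 + theta_1 psi_1) = 3 * (1 + (0.283)(0.025)) = 3 * 1.007075 = 3.021225
  c_1 = sigma^2 theta_1 = 3 * (0.283) = 0.849
  c_2 = 0
Equations for k = 0 and k = 1 (AR order 1):
  gamma(0) = phi_1 gamma(1) + c_0
  gamma(1) = phi_1 gamma(0) + c_1
Substituting the second into the first: gamma(0) (1 - phi_1^2) = c_0 + phi_1 c_1, so
  gamma(0) = (c_0 + phi_1 c_1) / (1 - phi_1^2) = (3.021225 + (-0.258)(0.849)) / (1 - (-0.258)^2) = 2.802183 / 0.933436 = 3.002009.
  gamma(1) = phi_1 gamma(0) + c_1 = (-0.258)(3.002009) + (0.849) = 0.074482.
Therefore gamma(1) = 0.0745 (to 4 decimal places).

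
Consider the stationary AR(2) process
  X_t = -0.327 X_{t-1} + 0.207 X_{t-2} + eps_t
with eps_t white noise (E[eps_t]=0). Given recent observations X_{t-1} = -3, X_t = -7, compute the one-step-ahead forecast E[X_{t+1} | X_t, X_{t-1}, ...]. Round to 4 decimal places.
E[X_{t+1} \mid \mathcal F_t] = 1.6680

For an AR(p) model X_t = c + sum_i phi_i X_{t-i} + eps_t, the
one-step-ahead conditional mean is
  E[X_{t+1} | X_t, ...] = c + sum_i phi_i X_{t+1-i}.
Substitute known values:
  E[X_{t+1} | ...] = (-0.327) * (-7) + (0.207) * (-3)
                   = 1.6680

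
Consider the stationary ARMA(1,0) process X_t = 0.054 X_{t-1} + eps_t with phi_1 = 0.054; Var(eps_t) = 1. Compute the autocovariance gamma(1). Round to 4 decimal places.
\gamma(1) = 0.0542

Multiply the model equation by X_{t-k} and take expectations. With theta_0 = psi_0 = 1 and psi_j the MA(infinity) weights, this gives
  gamma(k) - sum_i phi_i gamma(k-i) = c_k,
  c_k = sigma^2 * sum_{j=k..q} theta_j psi_{j-k}   (c_k = 0 for k > q),
using gamma(-m) = gamma(m).
Pure AR (q = 0): c_0 = sigma^2 = 1, c_k = 0 for k >= 1.
Equations for k = 0 and k = 1 (AR order 1):
  gamma(0) = phi_1 gamma(1) + c_0
  gamma(1) = phi_1 gamma(0) + c_1
Substituting the second into the first: gamma(0) (1 - phi_1^2) = c_0 + phi_1 c_1, so
  gamma(0) = c_0 / (1 - phi_1^2) = 1 / (1 - (0.054)^2) = 1 / 0.997084 = 1.002925.
  gamma(1) = phi_1 gamma(0) = (0.054)(1.002925) = 0.054158.
Therefore gamma(1) = 0.0542 (to 4 decimal places).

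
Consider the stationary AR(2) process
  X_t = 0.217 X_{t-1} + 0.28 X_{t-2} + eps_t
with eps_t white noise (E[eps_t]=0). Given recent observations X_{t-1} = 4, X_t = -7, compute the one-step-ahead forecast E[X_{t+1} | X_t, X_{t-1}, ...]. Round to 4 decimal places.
E[X_{t+1} \mid \mathcal F_t] = -0.3990

For an AR(p) model X_t = c + sum_i phi_i X_{t-i} + eps_t, the
one-step-ahead conditional mean is
  E[X_{t+1} | X_t, ...] = c + sum_i phi_i X_{t+1-i}.
Substitute known values:
  E[X_{t+1} | ...] = (0.217) * (-7) + (0.28) * (4)
                   = -0.3990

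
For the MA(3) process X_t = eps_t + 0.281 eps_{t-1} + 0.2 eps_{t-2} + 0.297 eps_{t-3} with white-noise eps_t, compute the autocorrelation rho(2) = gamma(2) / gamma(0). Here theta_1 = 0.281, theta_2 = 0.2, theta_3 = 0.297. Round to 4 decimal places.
\rho(2) = 0.2348

For an MA(q) process with theta_0 = 1, the autocovariance is
  gamma(k) = sigma^2 * sum_{i=0..q-k} theta_i * theta_{i+k},
and rho(k) = gamma(k) / gamma(0). Sigma^2 cancels.
  numerator   = (1)*(0.2) + (0.281)*(0.297) = 0.283457.
  denominator = (1)^2 + (0.281)^2 + (0.2)^2 + (0.297)^2 = 1.20717.
  rho(2) = 0.283457 / 1.20717 = 0.2348.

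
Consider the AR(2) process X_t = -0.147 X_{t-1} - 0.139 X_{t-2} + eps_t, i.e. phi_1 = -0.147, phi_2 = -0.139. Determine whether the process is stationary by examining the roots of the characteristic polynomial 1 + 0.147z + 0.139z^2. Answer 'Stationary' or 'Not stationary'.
\text{Stationary}

The AR(p) characteristic polynomial is P(z) = 1 + 0.147z + 0.139z^2.
Stationarity requires all roots to lie outside the unit circle, i.e. |z| > 1 for every root.
Set 1 + (0.147) z + (0.139) z^2 = 0, i.e. a z^2 + b z + c = 0 with a = 0.139, b = 0.147, c = 1.
Discriminant D = b^2 - 4ac = (0.147)^2 - 4*(0.139)*1 = 0.021609 - (0.556) = -0.534391.
D < 0, so the roots are the complex-conjugate pair z = (-b +/- i sqrt(-D)) / (2a) = -0.5288 +/- 2.6296i.
For a conjugate pair |z|^2 = z * conj(z) = (product of roots) = c/a = 1/(0.139) = 7.194245, so |z| = sqrt(7.194245) = 2.6822 for both roots.
Moduli of all roots: 2.6822, 2.6822.
All moduli strictly greater than 1? Yes.
Verdict: Stationary.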